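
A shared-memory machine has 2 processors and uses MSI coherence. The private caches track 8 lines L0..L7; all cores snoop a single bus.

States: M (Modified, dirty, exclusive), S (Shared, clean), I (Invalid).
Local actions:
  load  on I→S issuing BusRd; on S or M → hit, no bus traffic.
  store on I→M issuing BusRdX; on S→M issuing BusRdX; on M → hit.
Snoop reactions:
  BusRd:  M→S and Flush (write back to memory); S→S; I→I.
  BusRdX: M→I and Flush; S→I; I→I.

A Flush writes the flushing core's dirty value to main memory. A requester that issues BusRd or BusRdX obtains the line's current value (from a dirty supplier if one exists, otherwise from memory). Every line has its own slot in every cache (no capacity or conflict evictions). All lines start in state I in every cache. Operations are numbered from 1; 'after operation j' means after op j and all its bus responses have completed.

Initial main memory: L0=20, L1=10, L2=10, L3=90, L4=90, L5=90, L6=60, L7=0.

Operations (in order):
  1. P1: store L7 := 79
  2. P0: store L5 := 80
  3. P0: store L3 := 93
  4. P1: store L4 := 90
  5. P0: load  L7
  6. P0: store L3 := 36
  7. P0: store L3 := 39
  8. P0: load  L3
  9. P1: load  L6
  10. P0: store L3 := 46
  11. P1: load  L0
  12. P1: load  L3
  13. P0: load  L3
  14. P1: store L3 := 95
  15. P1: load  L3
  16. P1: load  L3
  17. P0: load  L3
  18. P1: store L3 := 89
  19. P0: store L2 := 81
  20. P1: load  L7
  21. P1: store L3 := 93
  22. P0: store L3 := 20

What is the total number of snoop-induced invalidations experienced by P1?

invalidations = 1

1. P1: store L7 := 79  bus=[BusRdX]  L7: P0=I P1=M  mem[L7]=0
2. P0: store L5 := 80  bus=[BusRdX]  L5: P0=M P1=I  mem[L5]=90
3. P0: store L3 := 93  bus=[BusRdX]  L3: P0=M P1=I  mem[L3]=90
4. P1: store L4 := 90  bus=[BusRdX]  L4: P0=I P1=M  mem[L4]=90
5. P0: load  L7  bus=[BusRd,Flush]  L7: P0=S P1=S  mem[L7]=79
6. P0: store L3 := 36  bus=[-]  L3: P0=M P1=I  mem[L3]=90
7. P0: store L3 := 39  bus=[-]  L3: P0=M P1=I  mem[L3]=90
8. P0: load  L3  bus=[-]  L3: P0=M P1=I  mem[L3]=90
9. P1: load  L6  bus=[BusRd]  L6: P0=I P1=S  mem[L6]=60
10. P0: store L3 := 46  bus=[-]  L3: P0=M P1=I  mem[L3]=90
11. P1: load  L0  bus=[BusRd]  L0: P0=I P1=S  mem[L0]=20
12. P1: load  L3  bus=[BusRd,Flush]  L3: P0=S P1=S  mem[L3]=46
13. P0: load  L3  bus=[-]  L3: P0=S P1=S  mem[L3]=46
14. P1: store L3 := 95  bus=[BusRdX]  L3: P0=I P1=M  mem[L3]=46
15. P1: load  L3  bus=[-]  L3: P0=I P1=M  mem[L3]=46
16. P1: load  L3  bus=[-]  L3: P0=I P1=M  mem[L3]=46
17. P0: load  L3  bus=[BusRd,Flush]  L3: P0=S P1=S  mem[L3]=95
18. P1: store L3 := 89  bus=[BusRdX]  L3: P0=I P1=M  mem[L3]=95
19. P0: store L2 := 81  bus=[BusRdX]  L2: P0=M P1=I  mem[L2]=10
20. P1: load  L7  bus=[-]  L7: P0=S P1=S  mem[L7]=79
21. P1: store L3 := 93  bus=[-]  L3: P0=I P1=M  mem[L3]=95
22. P0: store L3 := 20  bus=[BusRdX,Flush]  L3: P0=M P1=I  mem[L3]=93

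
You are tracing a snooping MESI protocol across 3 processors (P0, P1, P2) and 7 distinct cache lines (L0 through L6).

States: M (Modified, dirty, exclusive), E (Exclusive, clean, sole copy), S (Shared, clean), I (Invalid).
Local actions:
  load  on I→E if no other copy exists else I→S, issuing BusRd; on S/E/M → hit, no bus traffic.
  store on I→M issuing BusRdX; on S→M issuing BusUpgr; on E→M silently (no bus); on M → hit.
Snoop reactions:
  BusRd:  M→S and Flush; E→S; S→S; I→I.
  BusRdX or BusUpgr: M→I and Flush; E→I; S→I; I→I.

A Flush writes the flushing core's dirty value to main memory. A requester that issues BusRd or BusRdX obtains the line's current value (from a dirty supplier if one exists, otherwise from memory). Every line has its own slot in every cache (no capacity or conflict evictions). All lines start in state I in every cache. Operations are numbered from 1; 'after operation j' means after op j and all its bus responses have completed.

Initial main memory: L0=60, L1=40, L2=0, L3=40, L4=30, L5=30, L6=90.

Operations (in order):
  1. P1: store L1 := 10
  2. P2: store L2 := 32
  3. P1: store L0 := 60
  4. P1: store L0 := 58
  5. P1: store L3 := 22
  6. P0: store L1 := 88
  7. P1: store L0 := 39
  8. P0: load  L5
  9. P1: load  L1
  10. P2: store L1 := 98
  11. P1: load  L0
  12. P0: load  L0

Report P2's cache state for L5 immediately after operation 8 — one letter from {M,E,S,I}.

state = I

1. P1: store L1 := 10  bus=[BusRdX]  L1: P0=I P1=M P2=I  mem[L1]=40
2. P2: store L2 := 32  bus=[BusRdX]  L2: P0=I P1=I P2=M  mem[L2]=0
3. P1: store L0 := 60  bus=[BusRdX]  L0: P0=I P1=M P2=I  mem[L0]=60
4. P1: store L0 := 58  bus=[-]  L0: P0=I P1=M P2=I  mem[L0]=60
5. P1: store L3 := 22  bus=[BusRdX]  L3: P0=I P1=M P2=I  mem[L3]=40
6. P0: store L1 := 88  bus=[BusRdX,Flush]  L1: P0=M P1=I P2=I  mem[L1]=10
7. P1: store L0 := 39  bus=[-]  L0: P0=I P1=M P2=I  mem[L0]=60
8. P0: load  L5  bus=[BusRd]  L5: P0=E P1=I P2=I  mem[L5]=30
9. P1: load  L1  bus=[BusRd,Flush]  L1: P0=S P1=S P2=I  mem[L1]=88
10. P2: store L1 := 98  bus=[BusRdX]  L1: P0=I P1=I P2=M  mem[L1]=88
11. P1: load  L0  bus=[-]  L0: P0=I P1=M P2=I  mem[L0]=60
12. P0: load  L0  bus=[BusRd,Flush]  L0: P0=S P1=S P2=I  mem[L0]=39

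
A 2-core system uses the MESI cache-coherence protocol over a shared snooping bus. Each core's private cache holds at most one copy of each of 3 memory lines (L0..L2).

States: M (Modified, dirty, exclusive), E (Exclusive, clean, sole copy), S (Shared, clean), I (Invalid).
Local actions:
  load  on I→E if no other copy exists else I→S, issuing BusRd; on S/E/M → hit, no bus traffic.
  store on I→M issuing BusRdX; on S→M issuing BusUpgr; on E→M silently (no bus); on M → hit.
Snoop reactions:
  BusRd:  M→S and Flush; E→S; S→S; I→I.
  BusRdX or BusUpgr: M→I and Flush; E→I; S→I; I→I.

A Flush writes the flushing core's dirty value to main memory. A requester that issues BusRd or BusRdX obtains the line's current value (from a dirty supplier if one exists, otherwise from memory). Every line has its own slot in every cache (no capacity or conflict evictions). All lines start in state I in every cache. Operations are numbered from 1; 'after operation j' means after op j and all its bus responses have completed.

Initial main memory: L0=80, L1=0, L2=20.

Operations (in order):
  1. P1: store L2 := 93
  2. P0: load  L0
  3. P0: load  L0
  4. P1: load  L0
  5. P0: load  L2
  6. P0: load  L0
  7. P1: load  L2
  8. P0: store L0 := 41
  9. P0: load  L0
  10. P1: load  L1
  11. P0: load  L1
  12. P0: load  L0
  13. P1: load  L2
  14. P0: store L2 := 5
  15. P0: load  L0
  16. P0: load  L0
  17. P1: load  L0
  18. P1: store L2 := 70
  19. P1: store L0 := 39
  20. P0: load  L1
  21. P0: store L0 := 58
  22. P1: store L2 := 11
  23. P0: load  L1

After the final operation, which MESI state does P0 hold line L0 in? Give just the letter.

state = M

[1] P1: store L2 := 93 | P0:I, P1:M(93) | bus: BusRdX
[2] P0: load  L0 | P0:E(80), P1:I | bus: BusRd
[3] P0: load  L0 | P0:E(80), P1:I | bus: none
[4] P1: load  L0 | P0:S(80), P1:S(80) | bus: BusRd
[5] P0: load  L2 | P0:S(93), P1:S(93) | bus: BusRd,Flush
[6] P0: load  L0 | P0:S(80), P1:S(80) | bus: none
[7] P1: load  L2 | P0:S(93), P1:S(93) | bus: none
[8] P0: store L0 := 41 | P0:M(41), P1:I | bus: BusUpgr
[9] P0: load  L0 | P0:M(41), P1:I | bus: none
[10] P1: load  L1 | P0:I, P1:E(0) | bus: BusRd
[11] P0: load  L1 | P0:S(0), P1:S(0) | bus: BusRd
[12] P0: load  L0 | P0:M(41), P1:I | bus: none
[13] P1: load  L2 | P0:S(93), P1:S(93) | bus: none
[14] P0: store L2 := 5 | P0:M(5), P1:I | bus: BusUpgr
[15] P0: load  L0 | P0:M(41), P1:I | bus: none
[16] P0: load  L0 | P0:M(41), P1:I | bus: none
[17] P1: load  L0 | P0:S(41), P1:S(41) | bus: BusRd,Flush
[18] P1: store L2 := 70 | P0:I, P1:M(70) | bus: BusRdX,Flush
[19] P1: store L0 := 39 | P0:I, P1:M(39) | bus: BusUpgr
[20] P0: load  L1 | P0:S(0), P1:S(0) | bus: none
[21] P0: store L0 := 58 | P0:M(58), P1:I | bus: BusRdX,Flush
[22] P1: store L2 := 11 | P0:I, P1:M(11) | bus: none
[23] P0: load  L1 | P0:S(0), P1:S(0) | bus: none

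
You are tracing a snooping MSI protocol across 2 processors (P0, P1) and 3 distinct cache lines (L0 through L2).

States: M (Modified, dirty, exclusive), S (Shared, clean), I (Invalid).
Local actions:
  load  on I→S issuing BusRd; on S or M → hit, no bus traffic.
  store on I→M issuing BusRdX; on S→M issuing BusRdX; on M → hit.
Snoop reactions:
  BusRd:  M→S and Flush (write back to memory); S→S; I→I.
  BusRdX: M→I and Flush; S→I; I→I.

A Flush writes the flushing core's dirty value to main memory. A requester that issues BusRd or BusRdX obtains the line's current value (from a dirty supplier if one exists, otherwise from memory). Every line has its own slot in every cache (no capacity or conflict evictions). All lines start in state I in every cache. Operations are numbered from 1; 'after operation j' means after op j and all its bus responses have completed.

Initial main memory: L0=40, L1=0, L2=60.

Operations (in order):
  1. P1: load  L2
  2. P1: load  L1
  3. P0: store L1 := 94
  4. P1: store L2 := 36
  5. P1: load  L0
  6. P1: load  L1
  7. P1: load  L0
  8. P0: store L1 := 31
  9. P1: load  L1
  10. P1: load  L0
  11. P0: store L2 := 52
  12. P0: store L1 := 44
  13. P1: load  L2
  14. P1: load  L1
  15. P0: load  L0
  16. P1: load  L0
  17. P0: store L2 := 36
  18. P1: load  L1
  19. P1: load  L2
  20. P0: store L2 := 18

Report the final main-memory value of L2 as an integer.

memory[L2] = 36

step 1: P1: load  L2  ⟶  IS  (L2)  txn=BusRd  M[L2]=60
step 2: P1: load  L1  ⟶  IS  (L1)  txn=BusRd  M[L1]=0
step 3: P0: store L1 := 94  ⟶  MI  (L1)  txn=BusRdX  M[L1]=0
step 4: P1: store L2 := 36  ⟶  IM  (L2)  txn=BusRdX  M[L2]=60
step 5: P1: load  L0  ⟶  IS  (L0)  txn=BusRd  M[L0]=40
step 6: P1: load  L1  ⟶  SS  (L1)  txn=BusRd+Flush  M[L1]=94
step 7: P1: load  L0  ⟶  IS  (L0)  txn=∅  M[L0]=40
step 8: P0: store L1 := 31  ⟶  MI  (L1)  txn=BusRdX  M[L1]=94
step 9: P1: load  L1  ⟶  SS  (L1)  txn=BusRd+Flush  M[L1]=31
step 10: P1: load  L0  ⟶  IS  (L0)  txn=∅  M[L0]=40
step 11: P0: store L2 := 52  ⟶  MI  (L2)  txn=BusRdX+Flush  M[L2]=36
step 12: P0: store L1 := 44  ⟶  MI  (L1)  txn=BusRdX  M[L1]=31
step 13: P1: load  L2  ⟶  SS  (L2)  txn=BusRd+Flush  M[L2]=52
step 14: P1: load  L1  ⟶  SS  (L1)  txn=BusRd+Flush  M[L1]=44
step 15: P0: load  L0  ⟶  SS  (L0)  txn=BusRd  M[L0]=40
step 16: P1: load  L0  ⟶  SS  (L0)  txn=∅  M[L0]=40
step 17: P0: store L2 := 36  ⟶  MI  (L2)  txn=BusRdX  M[L2]=52
step 18: P1: load  L1  ⟶  SS  (L1)  txn=∅  M[L1]=44
step 19: P1: load  L2  ⟶  SS  (L2)  txn=BusRd+Flush  M[L2]=36
step 20: P0: store L2 := 18  ⟶  MI  (L2)  txn=BusRdX  M[L2]=36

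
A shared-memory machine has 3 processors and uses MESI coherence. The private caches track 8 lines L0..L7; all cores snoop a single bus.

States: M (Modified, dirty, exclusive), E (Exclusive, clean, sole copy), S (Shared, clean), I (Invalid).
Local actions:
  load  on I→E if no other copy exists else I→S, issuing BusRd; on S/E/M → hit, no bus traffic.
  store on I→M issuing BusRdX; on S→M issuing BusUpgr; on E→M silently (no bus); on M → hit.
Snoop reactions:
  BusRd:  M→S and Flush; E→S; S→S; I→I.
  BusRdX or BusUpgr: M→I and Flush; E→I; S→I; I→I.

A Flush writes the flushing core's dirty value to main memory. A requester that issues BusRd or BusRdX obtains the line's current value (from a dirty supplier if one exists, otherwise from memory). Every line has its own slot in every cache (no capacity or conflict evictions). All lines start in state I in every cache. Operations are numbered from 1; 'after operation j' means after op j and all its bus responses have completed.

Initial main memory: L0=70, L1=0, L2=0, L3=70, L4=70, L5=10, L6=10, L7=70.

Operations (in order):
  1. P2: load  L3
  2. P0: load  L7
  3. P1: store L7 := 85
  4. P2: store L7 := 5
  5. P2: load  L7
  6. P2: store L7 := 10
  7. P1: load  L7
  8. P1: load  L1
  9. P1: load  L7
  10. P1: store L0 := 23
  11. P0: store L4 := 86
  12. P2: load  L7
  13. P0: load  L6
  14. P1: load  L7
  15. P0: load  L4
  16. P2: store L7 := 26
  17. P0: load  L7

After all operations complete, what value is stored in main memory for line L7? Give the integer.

1. P2: load  L3  bus=[BusRd]  L3: P0=I P1=I P2=E  mem[L3]=70
2. P0: load  L7  bus=[BusRd]  L7: P0=E P1=I P2=I  mem[L7]=70
3. P1: store L7 := 85  bus=[BusRdX]  L7: P0=I P1=M P2=I  mem[L7]=70
4. P2: store L7 := 5  bus=[BusRdX,Flush]  L7: P0=I P1=I P2=M  mem[L7]=85
5. P2: load  L7  bus=[-]  L7: P0=I P1=I P2=M  mem[L7]=85
6. P2: store L7 := 10  bus=[-]  L7: P0=I P1=I P2=M  mem[L7]=85
7. P1: load  L7  bus=[BusRd,Flush]  L7: P0=I P1=S P2=S  mem[L7]=10
8. P1: load  L1  bus=[BusRd]  L1: P0=I P1=E P2=I  mem[L1]=0
9. P1: load  L7  bus=[-]  L7: P0=I P1=S P2=S  mem[L7]=10
10. P1: store L0 := 23  bus=[BusRdX]  L0: P0=I P1=M P2=I  mem[L0]=70
11. P0: store L4 := 86  bus=[BusRdX]  L4: P0=M P1=I P2=I  mem[L4]=70
12. P2: load  L7  bus=[-]  L7: P0=I P1=S P2=S  mem[L7]=10
13. P0: load  L6  bus=[BusRd]  L6: P0=E P1=I P2=I  mem[L6]=10
14. P1: load  L7  bus=[-]  L7: P0=I P1=S P2=S  mem[L7]=10
15. P0: load  L4  bus=[-]  L4: P0=M P1=I P2=I  mem[L4]=70
16. P2: store L7 := 26  bus=[BusUpgr]  L7: P0=I P1=I P2=M  mem[L7]=10
17. P0: load  L7  bus=[BusRd,Flush]  L7: P0=S P1=I P2=S  mem[L7]=26

memory[L7] = 26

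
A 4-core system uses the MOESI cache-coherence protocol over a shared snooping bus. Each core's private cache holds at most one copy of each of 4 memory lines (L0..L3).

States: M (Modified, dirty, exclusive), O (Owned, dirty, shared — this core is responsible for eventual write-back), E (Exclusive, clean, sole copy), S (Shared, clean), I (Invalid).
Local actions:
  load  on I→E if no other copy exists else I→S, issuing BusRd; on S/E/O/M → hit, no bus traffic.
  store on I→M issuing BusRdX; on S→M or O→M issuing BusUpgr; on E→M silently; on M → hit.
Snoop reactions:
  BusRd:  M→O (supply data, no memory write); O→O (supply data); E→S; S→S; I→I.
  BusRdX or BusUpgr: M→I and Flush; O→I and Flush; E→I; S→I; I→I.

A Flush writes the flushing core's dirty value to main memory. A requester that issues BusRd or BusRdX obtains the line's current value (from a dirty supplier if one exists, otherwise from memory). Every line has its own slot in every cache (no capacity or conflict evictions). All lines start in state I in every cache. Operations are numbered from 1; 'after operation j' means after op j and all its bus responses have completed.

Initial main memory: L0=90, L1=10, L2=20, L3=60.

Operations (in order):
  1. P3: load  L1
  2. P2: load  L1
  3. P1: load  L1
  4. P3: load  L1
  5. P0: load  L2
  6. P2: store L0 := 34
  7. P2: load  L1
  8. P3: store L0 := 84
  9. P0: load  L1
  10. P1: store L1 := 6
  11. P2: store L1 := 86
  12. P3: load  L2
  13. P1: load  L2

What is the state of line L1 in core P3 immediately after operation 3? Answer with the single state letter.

  op1 P3: load  L1 → I/I/I/E on L1; bus BusRd; mem=10
  op2 P2: load  L1 → I/I/S/S on L1; bus BusRd; mem=10
  op3 P1: load  L1 → I/S/S/S on L1; bus BusRd; mem=10
  op4 P3: load  L1 → I/S/S/S on L1; bus (none); mem=10
  op5 P0: load  L2 → E/I/I/I on L2; bus BusRd; mem=20
  op6 P2: store L0 := 34 → I/I/M/I on L0; bus BusRdX; mem=90
  op7 P2: load  L1 → I/S/S/S on L1; bus (none); mem=10
  op8 P3: store L0 := 84 → I/I/I/M on L0; bus BusRdX Flush; mem=34
  op9 P0: load  L1 → S/S/S/S on L1; bus BusRd; mem=10
  op10 P1: store L1 := 6 → I/M/I/I on L1; bus BusUpgr; mem=10
  op11 P2: store L1 := 86 → I/I/M/I on L1; bus BusRdX Flush; mem=6
  op12 P3: load  L2 → S/I/I/S on L2; bus BusRd; mem=20
  op13 P1: load  L2 → S/S/I/S on L2; bus BusRd; mem=20

state = S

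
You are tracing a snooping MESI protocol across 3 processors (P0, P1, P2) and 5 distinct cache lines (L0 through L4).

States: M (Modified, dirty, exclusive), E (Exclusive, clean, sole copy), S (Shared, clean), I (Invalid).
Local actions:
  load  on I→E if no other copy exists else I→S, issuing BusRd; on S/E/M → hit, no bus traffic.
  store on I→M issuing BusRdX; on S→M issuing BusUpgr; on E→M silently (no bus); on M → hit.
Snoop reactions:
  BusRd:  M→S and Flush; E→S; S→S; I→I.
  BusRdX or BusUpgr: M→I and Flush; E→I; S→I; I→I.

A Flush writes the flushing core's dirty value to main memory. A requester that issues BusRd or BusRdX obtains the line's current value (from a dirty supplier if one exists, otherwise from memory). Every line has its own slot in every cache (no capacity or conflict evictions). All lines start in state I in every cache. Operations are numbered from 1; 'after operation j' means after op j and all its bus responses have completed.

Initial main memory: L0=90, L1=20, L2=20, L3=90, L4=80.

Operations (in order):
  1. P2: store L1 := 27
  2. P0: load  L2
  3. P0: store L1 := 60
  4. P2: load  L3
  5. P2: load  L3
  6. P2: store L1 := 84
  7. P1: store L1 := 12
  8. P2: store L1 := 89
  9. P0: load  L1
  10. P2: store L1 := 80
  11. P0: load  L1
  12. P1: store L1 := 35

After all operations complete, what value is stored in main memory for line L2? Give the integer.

memory[L2] = 20

step 1: P2: store L1 := 27  ⟶  IIM  (L1)  txn=BusRdX  M[L1]=20
step 2: P0: load  L2  ⟶  EII  (L2)  txn=BusRd  M[L2]=20
step 3: P0: store L1 := 60  ⟶  MII  (L1)  txn=BusRdX+Flush  M[L1]=27
step 4: P2: load  L3  ⟶  IIE  (L3)  txn=BusRd  M[L3]=90
step 5: P2: load  L3  ⟶  IIE  (L3)  txn=∅  M[L3]=90
step 6: P2: store L1 := 84  ⟶  IIM  (L1)  txn=BusRdX+Flush  M[L1]=60
step 7: P1: store L1 := 12  ⟶  IMI  (L1)  txn=BusRdX+Flush  M[L1]=84
step 8: P2: store L1 := 89  ⟶  IIM  (L1)  txn=BusRdX+Flush  M[L1]=12
step 9: P0: load  L1  ⟶  SIS  (L1)  txn=BusRd+Flush  M[L1]=89
step 10: P2: store L1 := 80  ⟶  IIM  (L1)  txn=BusUpgr  M[L1]=89
step 11: P0: load  L1  ⟶  SIS  (L1)  txn=BusRd+Flush  M[L1]=80
step 12: P1: store L1 := 35  ⟶  IMI  (L1)  txn=BusRdX  M[L1]=80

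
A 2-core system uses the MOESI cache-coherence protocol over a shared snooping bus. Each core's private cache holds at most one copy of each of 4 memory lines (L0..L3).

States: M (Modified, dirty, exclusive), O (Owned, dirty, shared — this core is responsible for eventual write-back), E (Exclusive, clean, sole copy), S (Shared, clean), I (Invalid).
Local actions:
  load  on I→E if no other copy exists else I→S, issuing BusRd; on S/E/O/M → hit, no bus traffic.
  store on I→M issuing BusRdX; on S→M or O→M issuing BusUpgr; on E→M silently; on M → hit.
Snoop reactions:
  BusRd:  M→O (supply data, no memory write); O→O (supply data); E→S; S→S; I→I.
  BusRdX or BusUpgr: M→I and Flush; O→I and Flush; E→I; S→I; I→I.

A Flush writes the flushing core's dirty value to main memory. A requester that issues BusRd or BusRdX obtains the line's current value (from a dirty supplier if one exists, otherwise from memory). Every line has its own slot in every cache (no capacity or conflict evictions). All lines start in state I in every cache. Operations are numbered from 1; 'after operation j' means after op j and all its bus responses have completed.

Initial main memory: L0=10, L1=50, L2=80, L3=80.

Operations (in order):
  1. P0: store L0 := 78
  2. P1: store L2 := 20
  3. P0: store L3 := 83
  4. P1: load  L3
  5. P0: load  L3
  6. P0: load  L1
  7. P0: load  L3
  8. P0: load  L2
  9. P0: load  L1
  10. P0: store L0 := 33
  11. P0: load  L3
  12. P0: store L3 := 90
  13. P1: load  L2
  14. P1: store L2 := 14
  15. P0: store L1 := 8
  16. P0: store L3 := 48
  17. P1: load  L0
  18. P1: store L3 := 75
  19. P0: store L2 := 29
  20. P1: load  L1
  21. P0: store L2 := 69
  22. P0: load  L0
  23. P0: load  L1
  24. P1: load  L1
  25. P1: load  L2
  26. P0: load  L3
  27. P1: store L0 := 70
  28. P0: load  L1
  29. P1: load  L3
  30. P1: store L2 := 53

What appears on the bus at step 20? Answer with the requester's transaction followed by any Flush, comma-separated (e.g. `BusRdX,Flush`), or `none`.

bus = BusRd

  op1 P0: store L0 := 78 → M/I on L0; bus BusRdX; mem=10
  op2 P1: store L2 := 20 → I/M on L2; bus BusRdX; mem=80
  op3 P0: store L3 := 83 → M/I on L3; bus BusRdX; mem=80
  op4 P1: load  L3 → O/S on L3; bus BusRd; mem=80
  op5 P0: load  L3 → O/S on L3; bus (none); mem=80
  op6 P0: load  L1 → E/I on L1; bus BusRd; mem=50
  op7 P0: load  L3 → O/S on L3; bus (none); mem=80
  op8 P0: load  L2 → S/O on L2; bus BusRd; mem=80
  op9 P0: load  L1 → E/I on L1; bus (none); mem=50
  op10 P0: store L0 := 33 → M/I on L0; bus (none); mem=10
  op11 P0: load  L3 → O/S on L3; bus (none); mem=80
  op12 P0: store L3 := 90 → M/I on L3; bus BusUpgr; mem=80
  op13 P1: load  L2 → S/O on L2; bus (none); mem=80
  op14 P1: store L2 := 14 → I/M on L2; bus BusUpgr; mem=80
  op15 P0: store L1 := 8 → M/I on L1; bus (none); mem=50
  op16 P0: store L3 := 48 → M/I on L3; bus (none); mem=80
  op17 P1: load  L0 → O/S on L0; bus BusRd; mem=10
  op18 P1: store L3 := 75 → I/M on L3; bus BusRdX Flush; mem=48
  op19 P0: store L2 := 29 → M/I on L2; bus BusRdX Flush; mem=14
  op20 P1: load  L1 → O/S on L1; bus BusRd; mem=50
  op21 P0: store L2 := 69 → M/I on L2; bus (none); mem=14
  op22 P0: load  L0 → O/S on L0; bus (none); mem=10
  op23 P0: load  L1 → O/S on L1; bus (none); mem=50
  op24 P1: load  L1 → O/S on L1; bus (none); mem=50
  op25 P1: load  L2 → O/S on L2; bus BusRd; mem=14
  op26 P0: load  L3 → S/O on L3; bus BusRd; mem=48
  op27 P1: store L0 := 70 → I/M on L0; bus BusUpgr Flush; mem=33
  op28 P0: load  L1 → O/S on L1; bus (none); mem=50
  op29 P1: load  L3 → S/O on L3; bus (none); mem=48
  op30 P1: store L2 := 53 → I/M on L2; bus BusUpgr Flush; mem=69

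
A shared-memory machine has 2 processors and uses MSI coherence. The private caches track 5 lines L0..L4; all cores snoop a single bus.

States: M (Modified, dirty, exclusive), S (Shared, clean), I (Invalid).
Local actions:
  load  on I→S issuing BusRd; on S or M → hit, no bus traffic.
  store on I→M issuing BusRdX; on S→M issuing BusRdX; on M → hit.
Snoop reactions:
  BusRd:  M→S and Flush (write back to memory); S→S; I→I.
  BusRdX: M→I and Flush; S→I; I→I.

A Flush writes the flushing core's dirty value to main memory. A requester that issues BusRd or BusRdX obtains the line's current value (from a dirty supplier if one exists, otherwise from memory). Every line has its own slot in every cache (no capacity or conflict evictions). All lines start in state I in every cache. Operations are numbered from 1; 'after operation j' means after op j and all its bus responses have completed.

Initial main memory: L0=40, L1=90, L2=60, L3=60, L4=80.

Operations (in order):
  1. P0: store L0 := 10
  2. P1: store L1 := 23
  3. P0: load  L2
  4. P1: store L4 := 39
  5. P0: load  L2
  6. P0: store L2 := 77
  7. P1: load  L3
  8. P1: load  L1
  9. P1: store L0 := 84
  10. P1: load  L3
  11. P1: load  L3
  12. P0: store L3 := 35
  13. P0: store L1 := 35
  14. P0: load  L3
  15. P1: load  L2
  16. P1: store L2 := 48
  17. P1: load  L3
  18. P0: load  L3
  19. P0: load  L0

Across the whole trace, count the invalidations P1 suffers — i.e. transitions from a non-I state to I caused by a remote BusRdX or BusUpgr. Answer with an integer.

invalidations = 2

[1] P0: store L0 := 10 | P0:M(10), P1:I | bus: BusRdX
[2] P1: store L1 := 23 | P0:I, P1:M(23) | bus: BusRdX
[3] P0: load  L2 | P0:S(60), P1:I | bus: BusRd
[4] P1: store L4 := 39 | P0:I, P1:M(39) | bus: BusRdX
[5] P0: load  L2 | P0:S(60), P1:I | bus: none
[6] P0: store L2 := 77 | P0:M(77), P1:I | bus: BusRdX
[7] P1: load  L3 | P0:I, P1:S(60) | bus: BusRd
[8] P1: load  L1 | P0:I, P1:M(23) | bus: none
[9] P1: store L0 := 84 | P0:I, P1:M(84) | bus: BusRdX,Flush
[10] P1: load  L3 | P0:I, P1:S(60) | bus: none
[11] P1: load  L3 | P0:I, P1:S(60) | bus: none
[12] P0: store L3 := 35 | P0:M(35), P1:I | bus: BusRdX
[13] P0: store L1 := 35 | P0:M(35), P1:I | bus: BusRdX,Flush
[14] P0: load  L3 | P0:M(35), P1:I | bus: none
[15] P1: load  L2 | P0:S(77), P1:S(77) | bus: BusRd,Flush
[16] P1: store L2 := 48 | P0:I, P1:M(48) | bus: BusRdX
[17] P1: load  L3 | P0:S(35), P1:S(35) | bus: BusRd,Flush
[18] P0: load  L3 | P0:S(35), P1:S(35) | bus: none
[19] P0: load  L0 | P0:S(84), P1:S(84) | bus: BusRd,Flush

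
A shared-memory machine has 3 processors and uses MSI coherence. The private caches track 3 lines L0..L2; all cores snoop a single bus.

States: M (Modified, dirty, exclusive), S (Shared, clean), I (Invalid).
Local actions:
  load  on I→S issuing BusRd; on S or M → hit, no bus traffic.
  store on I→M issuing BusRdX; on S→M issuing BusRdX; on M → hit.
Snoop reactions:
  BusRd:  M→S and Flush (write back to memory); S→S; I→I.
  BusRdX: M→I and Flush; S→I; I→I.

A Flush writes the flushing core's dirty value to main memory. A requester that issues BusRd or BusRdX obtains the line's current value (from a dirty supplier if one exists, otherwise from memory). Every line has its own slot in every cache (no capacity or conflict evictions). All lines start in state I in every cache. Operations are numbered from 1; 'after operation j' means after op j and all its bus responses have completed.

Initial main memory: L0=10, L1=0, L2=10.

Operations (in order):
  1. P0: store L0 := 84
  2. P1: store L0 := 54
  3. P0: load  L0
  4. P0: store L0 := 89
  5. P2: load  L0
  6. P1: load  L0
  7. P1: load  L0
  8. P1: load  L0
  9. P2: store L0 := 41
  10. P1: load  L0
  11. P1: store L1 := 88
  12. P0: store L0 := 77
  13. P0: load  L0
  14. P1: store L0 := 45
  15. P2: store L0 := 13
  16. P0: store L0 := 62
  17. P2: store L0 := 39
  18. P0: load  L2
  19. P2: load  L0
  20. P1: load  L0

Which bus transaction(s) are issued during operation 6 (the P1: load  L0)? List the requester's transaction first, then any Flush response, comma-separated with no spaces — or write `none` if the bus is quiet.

bus = BusRd

  op1 P0: store L0 := 84 → M/I/I on L0; bus BusRdX; mem=10
  op2 P1: store L0 := 54 → I/M/I on L0; bus BusRdX Flush; mem=84
  op3 P0: load  L0 → S/S/I on L0; bus BusRd Flush; mem=54
  op4 P0: store L0 := 89 → M/I/I on L0; bus BusRdX; mem=54
  op5 P2: load  L0 → S/I/S on L0; bus BusRd Flush; mem=89
  op6 P1: load  L0 → S/S/S on L0; bus BusRd; mem=89
  op7 P1: load  L0 → S/S/S on L0; bus (none); mem=89
  op8 P1: load  L0 → S/S/S on L0; bus (none); mem=89
  op9 P2: store L0 := 41 → I/I/M on L0; bus BusRdX; mem=89
  op10 P1: load  L0 → I/S/S on L0; bus BusRd Flush; mem=41
  op11 P1: store L1 := 88 → I/M/I on L1; bus BusRdX; mem=0
  op12 P0: store L0 := 77 → M/I/I on L0; bus BusRdX; mem=41
  op13 P0: load  L0 → M/I/I on L0; bus (none); mem=41
  op14 P1: store L0 := 45 → I/M/I on L0; bus BusRdX Flush; mem=77
  op15 P2: store L0 := 13 → I/I/M on L0; bus BusRdX Flush; mem=45
  op16 P0: store L0 := 62 → M/I/I on L0; bus BusRdX Flush; mem=13
  op17 P2: store L0 := 39 → I/I/M on L0; bus BusRdX Flush; mem=62
  op18 P0: load  L2 → S/I/I on L2; bus BusRd; mem=10
  op19 P2: load  L0 → I/I/M on L0; bus (none); mem=62
  op20 P1: load  L0 → I/S/S on L0; bus BusRd Flush; mem=39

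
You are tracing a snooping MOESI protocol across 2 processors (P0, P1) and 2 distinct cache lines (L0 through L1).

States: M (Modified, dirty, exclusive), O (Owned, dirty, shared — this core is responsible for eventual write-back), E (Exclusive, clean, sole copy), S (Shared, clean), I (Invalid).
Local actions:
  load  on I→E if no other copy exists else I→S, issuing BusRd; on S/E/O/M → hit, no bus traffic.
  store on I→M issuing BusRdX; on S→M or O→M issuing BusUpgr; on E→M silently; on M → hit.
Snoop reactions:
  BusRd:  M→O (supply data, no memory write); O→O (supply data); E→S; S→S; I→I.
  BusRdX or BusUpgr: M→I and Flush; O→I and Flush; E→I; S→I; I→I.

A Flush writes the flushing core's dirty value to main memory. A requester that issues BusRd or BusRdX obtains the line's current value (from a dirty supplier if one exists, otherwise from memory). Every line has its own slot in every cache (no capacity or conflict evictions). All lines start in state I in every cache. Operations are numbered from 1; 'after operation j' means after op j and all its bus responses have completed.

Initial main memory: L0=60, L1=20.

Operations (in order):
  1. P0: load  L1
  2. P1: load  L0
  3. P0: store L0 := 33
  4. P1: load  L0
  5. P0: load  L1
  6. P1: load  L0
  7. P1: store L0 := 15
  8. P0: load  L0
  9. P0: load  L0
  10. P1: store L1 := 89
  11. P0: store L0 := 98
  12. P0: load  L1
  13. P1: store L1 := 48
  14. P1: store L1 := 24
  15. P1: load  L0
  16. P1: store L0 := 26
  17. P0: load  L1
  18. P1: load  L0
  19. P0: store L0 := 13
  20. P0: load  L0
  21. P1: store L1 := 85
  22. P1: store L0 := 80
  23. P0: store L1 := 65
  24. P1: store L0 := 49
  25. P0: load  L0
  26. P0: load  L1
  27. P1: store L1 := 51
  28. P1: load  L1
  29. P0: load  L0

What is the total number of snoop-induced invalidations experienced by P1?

invalidations = 4

step 1: P0: load  L1  ⟶  EI  (L1)  txn=BusRd  M[L1]=20
step 2: P1: load  L0  ⟶  IE  (L0)  txn=BusRd  M[L0]=60
step 3: P0: store L0 := 33  ⟶  MI  (L0)  txn=BusRdX  M[L0]=60
step 4: P1: load  L0  ⟶  OS  (L0)  txn=BusRd  M[L0]=60
step 5: P0: load  L1  ⟶  EI  (L1)  txn=∅  M[L1]=20
step 6: P1: load  L0  ⟶  OS  (L0)  txn=∅  M[L0]=60
step 7: P1: store L0 := 15  ⟶  IM  (L0)  txn=BusUpgr+Flush  M[L0]=33
step 8: P0: load  L0  ⟶  SO  (L0)  txn=BusRd  M[L0]=33
step 9: P0: load  L0  ⟶  SO  (L0)  txn=∅  M[L0]=33
step 10: P1: store L1 := 89  ⟶  IM  (L1)  txn=BusRdX  M[L1]=20
step 11: P0: store L0 := 98  ⟶  MI  (L0)  txn=BusUpgr+Flush  M[L0]=15
step 12: P0: load  L1  ⟶  SO  (L1)  txn=BusRd  M[L1]=20
step 13: P1: store L1 := 48  ⟶  IM  (L1)  txn=BusUpgr  M[L1]=20
step 14: P1: store L1 := 24  ⟶  IM  (L1)  txn=∅  M[L1]=20
step 15: P1: load  L0  ⟶  OS  (L0)  txn=BusRd  M[L0]=15
step 16: P1: store L0 := 26  ⟶  IM  (L0)  txn=BusUpgr+Flush  M[L0]=98
step 17: P0: load  L1  ⟶  SO  (L1)  txn=BusRd  M[L1]=20
step 18: P1: load  L0  ⟶  IM  (L0)  txn=∅  M[L0]=98
step 19: P0: store L0 := 13  ⟶  MI  (L0)  txn=BusRdX+Flush  M[L0]=26
step 20: P0: load  L0  ⟶  MI  (L0)  txn=∅  M[L0]=26
step 21: P1: store L1 := 85  ⟶  IM  (L1)  txn=BusUpgr  M[L1]=20
step 22: P1: store L0 := 80  ⟶  IM  (L0)  txn=BusRdX+Flush  M[L0]=13
step 23: P0: store L1 := 65  ⟶  MI  (L1)  txn=BusRdX+Flush  M[L1]=85
step 24: P1: store L0 := 49  ⟶  IM  (L0)  txn=∅  M[L0]=13
step 25: P0: load  L0  ⟶  SO  (L0)  txn=BusRd  M[L0]=13
step 26: P0: load  L1  ⟶  MI  (L1)  txn=∅  M[L1]=85
step 27: P1: store L1 := 51  ⟶  IM  (L1)  txn=BusRdX+Flush  M[L1]=65
step 28: P1: load  L1  ⟶  IM  (L1)  txn=∅  M[L1]=65
step 29: P0: load  L0  ⟶  SO  (L0)  txn=∅  M[L0]=13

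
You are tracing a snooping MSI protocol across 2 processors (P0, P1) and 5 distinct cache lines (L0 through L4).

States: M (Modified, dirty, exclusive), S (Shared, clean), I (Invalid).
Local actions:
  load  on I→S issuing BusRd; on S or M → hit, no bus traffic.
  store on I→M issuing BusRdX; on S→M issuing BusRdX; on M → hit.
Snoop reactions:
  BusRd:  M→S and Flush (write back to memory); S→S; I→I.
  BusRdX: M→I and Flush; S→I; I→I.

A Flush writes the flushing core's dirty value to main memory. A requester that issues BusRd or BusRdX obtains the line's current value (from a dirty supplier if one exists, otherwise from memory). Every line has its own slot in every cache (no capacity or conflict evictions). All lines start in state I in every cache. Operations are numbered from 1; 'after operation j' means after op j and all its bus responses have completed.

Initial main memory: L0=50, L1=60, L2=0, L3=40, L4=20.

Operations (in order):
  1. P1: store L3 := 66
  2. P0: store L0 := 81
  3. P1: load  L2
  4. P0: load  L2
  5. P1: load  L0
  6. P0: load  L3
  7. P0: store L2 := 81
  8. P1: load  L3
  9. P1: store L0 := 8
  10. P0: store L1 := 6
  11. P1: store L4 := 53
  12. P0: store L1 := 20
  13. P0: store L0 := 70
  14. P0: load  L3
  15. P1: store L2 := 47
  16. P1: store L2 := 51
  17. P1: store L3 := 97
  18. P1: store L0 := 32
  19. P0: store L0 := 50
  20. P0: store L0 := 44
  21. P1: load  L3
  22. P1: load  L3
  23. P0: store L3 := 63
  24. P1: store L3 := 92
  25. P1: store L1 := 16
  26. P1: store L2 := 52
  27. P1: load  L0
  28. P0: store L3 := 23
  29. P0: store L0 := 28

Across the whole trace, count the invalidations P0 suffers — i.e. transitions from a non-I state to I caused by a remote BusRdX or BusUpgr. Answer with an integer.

invalidations = 6

  op1 P1: store L3 := 66 → I/M on L3; bus BusRdX; mem=40
  op2 P0: store L0 := 81 → M/I on L0; bus BusRdX; mem=50
  op3 P1: load  L2 → I/S on L2; bus BusRd; mem=0
  op4 P0: load  L2 → S/S on L2; bus BusRd; mem=0
  op5 P1: load  L0 → S/S on L0; bus BusRd Flush; mem=81
  op6 P0: load  L3 → S/S on L3; bus BusRd Flush; mem=66
  op7 P0: store L2 := 81 → M/I on L2; bus BusRdX; mem=0
  op8 P1: load  L3 → S/S on L3; bus (none); mem=66
  op9 P1: store L0 := 8 → I/M on L0; bus BusRdX; mem=81
  op10 P0: store L1 := 6 → M/I on L1; bus BusRdX; mem=60
  op11 P1: store L4 := 53 → I/M on L4; bus BusRdX; mem=20
  op12 P0: store L1 := 20 → M/I on L1; bus (none); mem=60
  op13 P0: store L0 := 70 → M/I on L0; bus BusRdX Flush; mem=8
  op14 P0: load  L3 → S/S on L3; bus (none); mem=66
  op15 P1: store L2 := 47 → I/M on L2; bus BusRdX Flush; mem=81
  op16 P1: store L2 := 51 → I/M on L2; bus (none); mem=81
  op17 P1: store L3 := 97 → I/M on L3; bus BusRdX; mem=66
  op18 P1: store L0 := 32 → I/M on L0; bus BusRdX Flush; mem=70
  op19 P0: store L0 := 50 → M/I on L0; bus BusRdX Flush; mem=32
  op20 P0: store L0 := 44 → M/I on L0; bus (none); mem=32
  op21 P1: load  L3 → I/M on L3; bus (none); mem=66
  op22 P1: load  L3 → I/M on L3; bus (none); mem=66
  op23 P0: store L3 := 63 → M/I on L3; bus BusRdX Flush; mem=97
  op24 P1: store L3 := 92 → I/M on L3; bus BusRdX Flush; mem=63
  op25 P1: store L1 := 16 → I/M on L1; bus BusRdX Flush; mem=20
  op26 P1: store L2 := 52 → I/M on L2; bus (none); mem=81
  op27 P1: load  L0 → S/S on L0; bus BusRd Flush; mem=44
  op28 P0: store L3 := 23 → M/I on L3; bus BusRdX Flush; mem=92
  op29 P0: store L0 := 28 → M/I on L0; bus BusRdX; mem=44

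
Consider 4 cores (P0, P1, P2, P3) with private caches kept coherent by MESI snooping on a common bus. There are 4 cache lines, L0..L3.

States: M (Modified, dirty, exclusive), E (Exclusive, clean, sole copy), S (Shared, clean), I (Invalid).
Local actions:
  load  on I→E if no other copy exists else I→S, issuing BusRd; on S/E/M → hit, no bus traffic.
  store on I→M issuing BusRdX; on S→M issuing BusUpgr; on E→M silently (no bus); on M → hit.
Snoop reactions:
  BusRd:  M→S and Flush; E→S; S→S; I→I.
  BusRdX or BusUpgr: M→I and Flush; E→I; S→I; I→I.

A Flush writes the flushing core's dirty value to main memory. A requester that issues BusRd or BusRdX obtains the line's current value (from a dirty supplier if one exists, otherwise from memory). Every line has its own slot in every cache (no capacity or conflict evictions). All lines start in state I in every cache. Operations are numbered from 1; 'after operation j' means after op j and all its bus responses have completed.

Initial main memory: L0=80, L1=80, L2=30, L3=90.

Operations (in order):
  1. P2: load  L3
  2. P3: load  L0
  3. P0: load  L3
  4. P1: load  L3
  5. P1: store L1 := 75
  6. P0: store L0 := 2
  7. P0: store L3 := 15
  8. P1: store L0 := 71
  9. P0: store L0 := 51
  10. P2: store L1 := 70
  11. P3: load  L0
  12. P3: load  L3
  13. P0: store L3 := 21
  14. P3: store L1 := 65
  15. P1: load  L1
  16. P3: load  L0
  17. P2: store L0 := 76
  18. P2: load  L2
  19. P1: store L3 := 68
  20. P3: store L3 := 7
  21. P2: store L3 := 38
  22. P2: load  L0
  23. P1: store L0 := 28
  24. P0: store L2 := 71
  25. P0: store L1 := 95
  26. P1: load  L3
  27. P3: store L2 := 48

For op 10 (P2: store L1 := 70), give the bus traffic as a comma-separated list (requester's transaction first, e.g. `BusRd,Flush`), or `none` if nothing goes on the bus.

1. P2: load  L3  bus=[BusRd]  L3: P0=I P1=I P2=E P3=I  mem[L3]=90
2. P3: load  L0  bus=[BusRd]  L0: P0=I P1=I P2=I P3=E  mem[L0]=80
3. P0: load  L3  bus=[BusRd]  L3: P0=S P1=I P2=S P3=I  mem[L3]=90
4. P1: load  L3  bus=[BusRd]  L3: P0=S P1=S P2=S P3=I  mem[L3]=90
5. P1: store L1 := 75  bus=[BusRdX]  L1: P0=I P1=M P2=I P3=I  mem[L1]=80
6. P0: store L0 := 2  bus=[BusRdX]  L0: P0=M P1=I P2=I P3=I  mem[L0]=80
7. P0: store L3 := 15  bus=[BusUpgr]  L3: P0=M P1=I P2=I P3=I  mem[L3]=90
8. P1: store L0 := 71  bus=[BusRdX,Flush]  L0: P0=I P1=M P2=I P3=I  mem[L0]=2
9. P0: store L0 := 51  bus=[BusRdX,Flush]  L0: P0=M P1=I P2=I P3=I  mem[L0]=71
10. P2: store L1 := 70  bus=[BusRdX,Flush]  L1: P0=I P1=I P2=M P3=I  mem[L1]=75
11. P3: load  L0  bus=[BusRd,Flush]  L0: P0=S P1=I P2=I P3=S  mem[L0]=51
12. P3: load  L3  bus=[BusRd,Flush]  L3: P0=S P1=I P2=I P3=S  mem[L3]=15
13. P0: store L3 := 21  bus=[BusUpgr]  L3: P0=M P1=I P2=I P3=I  mem[L3]=15
14. P3: store L1 := 65  bus=[BusRdX,Flush]  L1: P0=I P1=I P2=I P3=M  mem[L1]=70
15. P1: load  L1  bus=[BusRd,Flush]  L1: P0=I P1=S P2=I P3=S  mem[L1]=65
16. P3: load  L0  bus=[-]  L0: P0=S P1=I P2=I P3=S  mem[L0]=51
17. P2: store L0 := 76  bus=[BusRdX]  L0: P0=I P1=I P2=M P3=I  mem[L0]=51
18. P2: load  L2  bus=[BusRd]  L2: P0=I P1=I P2=E P3=I  mem[L2]=30
19. P1: store L3 := 68  bus=[BusRdX,Flush]  L3: P0=I P1=M P2=I P3=I  mem[L3]=21
20. P3: store L3 := 7  bus=[BusRdX,Flush]  L3: P0=I P1=I P2=I P3=M  mem[L3]=68
21. P2: store L3 := 38  bus=[BusRdX,Flush]  L3: P0=I P1=I P2=M P3=I  mem[L3]=7
22. P2: load  L0  bus=[-]  L0: P0=I P1=I P2=M P3=I  mem[L0]=51
23. P1: store L0 := 28  bus=[BusRdX,Flush]  L0: P0=I P1=M P2=I P3=I  mem[L0]=76
24. P0: store L2 := 71  bus=[BusRdX]  L2: P0=M P1=I P2=I P3=I  mem[L2]=30
25. P0: store L1 := 95  bus=[BusRdX]  L1: P0=M P1=I P2=I P3=I  mem[L1]=65
26. P1: load  L3  bus=[BusRd,Flush]  L3: P0=I P1=S P2=S P3=I  mem[L3]=38
27. P3: store L2 := 48  bus=[BusRdX,Flush]  L2: P0=I P1=I P2=I P3=M  mem[L2]=71

bus = BusRdX,Flush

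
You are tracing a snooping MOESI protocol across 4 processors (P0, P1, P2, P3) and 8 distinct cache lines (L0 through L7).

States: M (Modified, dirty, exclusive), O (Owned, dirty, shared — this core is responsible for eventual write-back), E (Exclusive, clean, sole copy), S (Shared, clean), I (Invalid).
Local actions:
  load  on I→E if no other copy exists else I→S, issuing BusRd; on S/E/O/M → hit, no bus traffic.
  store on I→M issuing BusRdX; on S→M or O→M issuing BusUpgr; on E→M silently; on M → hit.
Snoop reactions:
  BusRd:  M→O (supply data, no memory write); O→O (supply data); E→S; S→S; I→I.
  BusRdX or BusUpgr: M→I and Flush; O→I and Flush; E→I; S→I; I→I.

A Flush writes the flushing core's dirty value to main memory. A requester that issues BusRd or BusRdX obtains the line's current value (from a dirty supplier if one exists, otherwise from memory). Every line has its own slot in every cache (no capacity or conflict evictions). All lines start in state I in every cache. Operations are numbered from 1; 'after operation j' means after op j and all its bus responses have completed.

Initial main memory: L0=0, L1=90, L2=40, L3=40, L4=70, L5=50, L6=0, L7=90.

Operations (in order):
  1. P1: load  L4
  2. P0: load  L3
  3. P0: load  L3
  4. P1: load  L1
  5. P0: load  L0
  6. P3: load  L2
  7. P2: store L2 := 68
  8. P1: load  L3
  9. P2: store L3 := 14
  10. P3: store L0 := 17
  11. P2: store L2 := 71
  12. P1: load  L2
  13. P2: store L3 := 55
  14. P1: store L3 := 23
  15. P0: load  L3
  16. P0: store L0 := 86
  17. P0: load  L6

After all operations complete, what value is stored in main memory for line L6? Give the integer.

step 1: P1: load  L4  ⟶  IEII  (L4)  txn=BusRd  M[L4]=70
step 2: P0: load  L3  ⟶  EIII  (L3)  txn=BusRd  M[L3]=40
step 3: P0: load  L3  ⟶  EIII  (L3)  txn=∅  M[L3]=40
step 4: P1: load  L1  ⟶  IEII  (L1)  txn=BusRd  M[L1]=90
step 5: P0: load  L0  ⟶  EIII  (L0)  txn=BusRd  M[L0]=0
step 6: P3: load  L2  ⟶  IIIE  (L2)  txn=BusRd  M[L2]=40
step 7: P2: store L2 := 68  ⟶  IIMI  (L2)  txn=BusRdX  M[L2]=40
step 8: P1: load  L3  ⟶  SSII  (L3)  txn=BusRd  M[L3]=40
step 9: P2: store L3 := 14  ⟶  IIMI  (L3)  txn=BusRdX  M[L3]=40
step 10: P3: store L0 := 17  ⟶  IIIM  (L0)  txn=BusRdX  M[L0]=0
step 11: P2: store L2 := 71  ⟶  IIMI  (L2)  txn=∅  M[L2]=40
step 12: P1: load  L2  ⟶  ISOI  (L2)  txn=BusRd  M[L2]=40
step 13: P2: store L3 := 55  ⟶  IIMI  (L3)  txn=∅  M[L3]=40
step 14: P1: store L3 := 23  ⟶  IMII  (L3)  txn=BusRdX+Flush  M[L3]=55
step 15: P0: load  L3  ⟶  SOII  (L3)  txn=BusRd  M[L3]=55
step 16: P0: store L0 := 86  ⟶  MIII  (L0)  txn=BusRdX+Flush  M[L0]=17
step 17: P0: load  L6  ⟶  EIII  (L6)  txn=BusRd  M[L6]=0

memory[L6] = 0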